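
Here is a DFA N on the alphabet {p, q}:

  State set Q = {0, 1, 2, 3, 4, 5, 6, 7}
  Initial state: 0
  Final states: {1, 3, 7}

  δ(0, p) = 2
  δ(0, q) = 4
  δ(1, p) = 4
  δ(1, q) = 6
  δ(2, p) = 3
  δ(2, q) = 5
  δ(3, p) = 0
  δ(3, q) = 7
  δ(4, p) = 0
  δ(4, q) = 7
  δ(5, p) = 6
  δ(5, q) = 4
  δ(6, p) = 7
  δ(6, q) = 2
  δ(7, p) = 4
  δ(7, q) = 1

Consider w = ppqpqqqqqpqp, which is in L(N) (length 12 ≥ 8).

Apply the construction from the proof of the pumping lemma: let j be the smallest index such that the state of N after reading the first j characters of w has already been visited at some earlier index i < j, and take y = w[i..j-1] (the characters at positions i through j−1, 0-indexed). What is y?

pq

State sequence: 0 -p-> 2 -p-> 3 -q-> 7 -p-> 4 -q-> 7 -q-> 1 -q-> 6 -q-> 2 -q-> 5 -p-> 6 -q-> 2 -p-> 3
First repeat at step 5: 7 was already visited.

So i = 3, j = 5, giving x = w[0:3] = ppq, y = w[3:5] = pq, z = w[5:12] = qqqqpqp.
Check: |xy| = 5 ≤ 8 and |y| = 2 ≥ 1. Reading y takes N from 7 back to 7, so every xyⁱz is accepted.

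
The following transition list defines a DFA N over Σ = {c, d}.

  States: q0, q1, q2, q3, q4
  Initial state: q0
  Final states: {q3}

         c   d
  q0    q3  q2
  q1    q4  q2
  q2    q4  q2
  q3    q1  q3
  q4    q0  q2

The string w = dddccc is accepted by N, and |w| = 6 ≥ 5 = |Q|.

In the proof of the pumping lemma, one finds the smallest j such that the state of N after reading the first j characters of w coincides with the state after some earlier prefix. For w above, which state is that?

q2

State sequence: q0 -d-> q2 -d-> q2 -d-> q2 -c-> q4 -c-> q0 -c-> q3
First repeat at step 2: q2 was already visited.

The earliest repeat is at step j = 2: N is in q2, which it already visited at step i = 1.
The DFA has 5 states, so the proof of the pumping lemma guarantees a repeated state among the first 5+1 visited; the segment between the two visits is the pumpable y.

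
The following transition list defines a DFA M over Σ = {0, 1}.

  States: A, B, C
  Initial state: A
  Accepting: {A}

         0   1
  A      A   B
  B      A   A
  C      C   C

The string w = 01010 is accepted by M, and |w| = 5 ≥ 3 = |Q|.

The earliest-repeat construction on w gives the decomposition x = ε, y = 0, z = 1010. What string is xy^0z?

1010

xy⁰z = xz = ε·1010 = 1010.
Reading y = 0 takes M from A back to A, so after x the machine is still in A, and z then leads to the accepting state A. Hence 1010 ∈ L(M).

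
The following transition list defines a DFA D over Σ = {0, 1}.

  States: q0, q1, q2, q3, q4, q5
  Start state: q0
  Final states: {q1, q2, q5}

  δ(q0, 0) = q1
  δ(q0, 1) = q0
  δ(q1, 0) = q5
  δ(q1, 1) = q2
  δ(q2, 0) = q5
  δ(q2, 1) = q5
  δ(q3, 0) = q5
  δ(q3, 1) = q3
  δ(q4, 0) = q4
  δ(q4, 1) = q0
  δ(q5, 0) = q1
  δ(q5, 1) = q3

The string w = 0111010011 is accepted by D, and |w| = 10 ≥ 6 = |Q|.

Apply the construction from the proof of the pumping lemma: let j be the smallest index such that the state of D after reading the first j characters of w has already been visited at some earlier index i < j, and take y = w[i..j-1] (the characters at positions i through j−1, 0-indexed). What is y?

Run of D on w = 0 1 1 1 0 1 0 0 1 1:
  step 0: q0  (start)
  step 1: q1  (read 0: q0→q1)
  step 2: q2  (read 1: q1→q2)
  step 3: q5  (read 1: q2→q5)
  step 4: q3  (read 1: q5→q3)
  step 5: q5  (read 0: q3→q5)   ← first repeat (q5 seen earlier)
  step 6: q3  (read 1: q5→q3)
  step 7: q5  (read 0: q3→q5)
  step 8: q1  (read 0: q5→q1)
  step 9: q2  (read 1: q1→q2)
  step 10: q5  (read 1: q2→q5)

So i = 3, j = 5, giving x = w[0:3] = 011, y = w[3:5] = 10, z = w[5:10] = 10011.
Check: |xy| = 5 ≤ 6 and |y| = 2 ≥ 1. Reading y takes D from q5 back to q5, so every xyⁱz is accepted.
Since D has 6 states, any run of length ≥ 6 visits 6+1 states, so by pigeonhole some state repeats within the first 6 steps — that repeat gives the pumpable loop.

10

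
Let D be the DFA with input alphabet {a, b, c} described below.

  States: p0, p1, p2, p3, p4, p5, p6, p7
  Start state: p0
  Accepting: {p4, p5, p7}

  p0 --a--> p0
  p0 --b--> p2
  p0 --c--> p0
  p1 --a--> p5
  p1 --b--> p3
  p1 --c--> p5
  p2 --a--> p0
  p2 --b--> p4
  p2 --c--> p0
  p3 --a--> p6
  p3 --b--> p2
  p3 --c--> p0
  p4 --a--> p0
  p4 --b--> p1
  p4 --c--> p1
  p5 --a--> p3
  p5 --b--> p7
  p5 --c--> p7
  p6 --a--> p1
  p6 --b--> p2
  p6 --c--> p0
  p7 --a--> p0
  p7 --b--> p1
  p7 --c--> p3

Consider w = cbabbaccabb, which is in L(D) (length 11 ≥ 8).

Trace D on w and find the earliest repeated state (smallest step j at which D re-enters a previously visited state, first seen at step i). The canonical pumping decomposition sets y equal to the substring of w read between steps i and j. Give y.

Run of D on w = c b a b b a c c a b b:
  step 0: p0  (start)
  step 1: p0  (read c: p0→p0)   ← first repeat (p0 seen earlier)
  step 2: p2  (read b: p0→p2)
  step 3: p0  (read a: p2→p0)
  step 4: p2  (read b: p0→p2)
  step 5: p4  (read b: p2→p4)
  step 6: p0  (read a: p4→p0)
  step 7: p0  (read c: p0→p0)
  step 8: p0  (read c: p0→p0)
  step 9: p0  (read a: p0→p0)
  step 10: p2  (read b: p0→p2)
  step 11: p4  (read b: p2→p4)

So i = 0, j = 1, giving x = w[0:0] = ε, y = w[0:1] = c, z = w[1:11] = babbaccabb.
Check: |xy| = 1 ≤ 8 and |y| = 1 ≥ 1. Reading y takes D from p0 back to p0, so every xyⁱz is accepted.
Since D has 8 states, any run of length ≥ 8 visits 8+1 states, so by pigeonhole some state repeats within the first 8 steps — that repeat gives the pumpable loop.

c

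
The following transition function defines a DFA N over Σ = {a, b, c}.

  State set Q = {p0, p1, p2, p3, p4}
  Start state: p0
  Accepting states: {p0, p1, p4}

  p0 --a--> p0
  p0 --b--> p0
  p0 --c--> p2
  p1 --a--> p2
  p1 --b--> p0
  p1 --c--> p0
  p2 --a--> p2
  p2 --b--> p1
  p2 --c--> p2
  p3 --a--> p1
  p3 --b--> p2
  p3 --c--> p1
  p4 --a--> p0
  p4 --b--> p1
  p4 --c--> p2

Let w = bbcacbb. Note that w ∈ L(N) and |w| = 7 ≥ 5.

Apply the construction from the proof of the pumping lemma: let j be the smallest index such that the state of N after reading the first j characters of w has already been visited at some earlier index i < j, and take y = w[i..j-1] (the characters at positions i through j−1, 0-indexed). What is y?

b

Run of N on w = b b c a c b b:
  step 0: p0  (start)
  step 1: p0  (read b: p0→p0)   ← first repeat (p0 seen earlier)
  step 2: p0  (read b: p0→p0)
  step 3: p2  (read c: p0→p2)
  step 4: p2  (read a: p2→p2)
  step 5: p2  (read c: p2→p2)
  step 6: p1  (read b: p2→p1)
  step 7: p0  (read b: p1→p0)

So i = 0, j = 1, giving x = w[0:0] = ε, y = w[0:1] = b, z = w[1:7] = bcacbb.
Check: |xy| = 1 ≤ 5 and |y| = 1 ≥ 1. Reading y takes N from p0 back to p0, so every xyⁱz is accepted.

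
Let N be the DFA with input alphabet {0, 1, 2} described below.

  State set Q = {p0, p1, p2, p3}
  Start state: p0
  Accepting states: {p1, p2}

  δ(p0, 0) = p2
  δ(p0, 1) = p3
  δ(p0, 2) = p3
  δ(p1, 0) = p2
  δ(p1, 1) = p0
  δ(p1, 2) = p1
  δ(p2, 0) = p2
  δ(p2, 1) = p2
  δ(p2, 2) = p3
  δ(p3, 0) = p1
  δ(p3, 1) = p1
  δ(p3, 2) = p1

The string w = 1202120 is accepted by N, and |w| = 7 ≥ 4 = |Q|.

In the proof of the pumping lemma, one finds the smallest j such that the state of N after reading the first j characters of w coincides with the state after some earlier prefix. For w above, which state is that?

Run of N on w = 1 2 0 2 1 2 0:
  step 0: p0  (start)
  step 1: p3  (read 1: p0→p3)
  step 2: p1  (read 2: p3→p1)
  step 3: p2  (read 0: p1→p2)
  step 4: p3  (read 2: p2→p3)   ← first repeat (p3 seen earlier)
  step 5: p1  (read 1: p3→p1)
  step 6: p1  (read 2: p1→p1)
  step 7: p2  (read 0: p1→p2)

The earliest repeat is at step j = 4: N is in p3, which it already visited at step i = 1.
The DFA has 4 states, so the proof of the pumping lemma guarantees a repeated state among the first 4+1 visited; the segment between the two visits is the pumpable y.

p3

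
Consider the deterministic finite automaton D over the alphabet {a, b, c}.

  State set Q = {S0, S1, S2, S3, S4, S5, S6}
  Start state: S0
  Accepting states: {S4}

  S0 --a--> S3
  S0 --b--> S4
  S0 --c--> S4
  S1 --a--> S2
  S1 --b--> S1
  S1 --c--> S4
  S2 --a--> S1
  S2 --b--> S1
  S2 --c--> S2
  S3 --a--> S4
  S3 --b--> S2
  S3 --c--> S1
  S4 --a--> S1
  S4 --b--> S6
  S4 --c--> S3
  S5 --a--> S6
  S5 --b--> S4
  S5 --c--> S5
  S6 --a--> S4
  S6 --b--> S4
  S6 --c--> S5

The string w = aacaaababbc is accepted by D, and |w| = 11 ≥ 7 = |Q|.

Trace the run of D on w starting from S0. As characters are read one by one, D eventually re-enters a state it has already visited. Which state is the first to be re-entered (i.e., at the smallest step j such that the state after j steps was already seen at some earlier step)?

State sequence: S0 -a-> S3 -a-> S4 -c-> S3 -a-> S4 -a-> S1 -a-> S2 -b-> S1 -a-> S2 -b-> S1 -b-> S1 -c-> S4
First repeat at step 3: S3 was already visited.

The earliest repeat is at step j = 3: D is in S3, which it already visited at step i = 1.

S3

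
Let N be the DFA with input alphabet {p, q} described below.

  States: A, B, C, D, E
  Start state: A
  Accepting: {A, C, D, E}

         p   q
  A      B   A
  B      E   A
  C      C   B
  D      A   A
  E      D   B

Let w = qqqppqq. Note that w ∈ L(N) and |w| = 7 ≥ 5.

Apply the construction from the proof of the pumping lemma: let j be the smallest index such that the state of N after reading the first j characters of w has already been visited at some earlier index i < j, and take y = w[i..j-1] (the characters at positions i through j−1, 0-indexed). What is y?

Run of N on w = q q q p p q q:
  step 0: A  (start)
  step 1: A  (read q: A→A)   ← first repeat (A seen earlier)
  step 2: A  (read q: A→A)
  step 3: A  (read q: A→A)
  step 4: B  (read p: A→B)
  step 5: E  (read p: B→E)
  step 6: B  (read q: E→B)
  step 7: A  (read q: B→A)

So i = 0, j = 1, giving x = w[0:0] = ε, y = w[0:1] = q, z = w[1:7] = qqppqq.
Check: |xy| = 1 ≤ 5 and |y| = 1 ≥ 1. Reading y takes N from A back to A, so every xyⁱz is accepted.

q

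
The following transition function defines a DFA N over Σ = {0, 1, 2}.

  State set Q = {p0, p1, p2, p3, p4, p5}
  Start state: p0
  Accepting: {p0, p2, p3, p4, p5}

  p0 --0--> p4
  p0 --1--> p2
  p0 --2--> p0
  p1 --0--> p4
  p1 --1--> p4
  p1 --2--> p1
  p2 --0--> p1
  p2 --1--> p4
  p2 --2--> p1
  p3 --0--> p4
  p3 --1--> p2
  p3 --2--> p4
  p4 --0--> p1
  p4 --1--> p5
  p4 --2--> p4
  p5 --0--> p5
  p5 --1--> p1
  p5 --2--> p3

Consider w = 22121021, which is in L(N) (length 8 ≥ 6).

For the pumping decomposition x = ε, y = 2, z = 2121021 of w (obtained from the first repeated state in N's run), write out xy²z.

222121021

xy^2z = ε·2·2·2121021 = 222121021.
Reading y = 2 takes N from p0 back to p0, so after x·y·y the machine is still in p0, and z then leads to the accepting state p4. Hence 222121021 ∈ L(N).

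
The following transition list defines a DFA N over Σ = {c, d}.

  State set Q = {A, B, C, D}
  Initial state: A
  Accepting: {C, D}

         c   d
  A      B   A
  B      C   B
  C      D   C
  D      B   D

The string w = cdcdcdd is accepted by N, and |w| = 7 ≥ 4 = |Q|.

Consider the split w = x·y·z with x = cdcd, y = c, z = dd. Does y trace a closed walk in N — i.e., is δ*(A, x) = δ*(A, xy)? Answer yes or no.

State sequence: A -c-> B -d-> B -c-> C -d-> C -c-> D

After x (step 4): C. After xy (step 5): D.
They differ (C ≠ D), so y is not a cycle from the state after x; this split is not the one the pumping-lemma construction produces, and pumping y need not keep the string in L(N).

no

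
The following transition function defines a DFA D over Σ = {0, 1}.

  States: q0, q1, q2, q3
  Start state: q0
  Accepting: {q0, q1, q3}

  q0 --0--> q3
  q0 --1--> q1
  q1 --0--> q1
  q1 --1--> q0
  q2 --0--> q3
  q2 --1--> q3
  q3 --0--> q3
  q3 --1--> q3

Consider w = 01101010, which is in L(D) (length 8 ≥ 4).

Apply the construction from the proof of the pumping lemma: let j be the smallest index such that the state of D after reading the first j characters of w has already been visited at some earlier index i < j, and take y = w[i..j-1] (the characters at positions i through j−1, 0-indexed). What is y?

State sequence: q0 -0-> q3 -1-> q3 -1-> q3 -0-> q3 -1-> q3 -0-> q3 -1-> q3 -0-> q3
First repeat at step 2: q3 was already visited.

So i = 1, j = 2, giving x = w[0:1] = 0, y = w[1:2] = 1, z = w[2:8] = 101010.
Check: |xy| = 2 ≤ 4 and |y| = 1 ≥ 1. Reading y takes D from q3 back to q3, so every xyⁱz is accepted.
With |Q| = 4, pigeonhole forces a state repeat no later than step 4; the substring read between the first and second visits to that state can be pumped.

1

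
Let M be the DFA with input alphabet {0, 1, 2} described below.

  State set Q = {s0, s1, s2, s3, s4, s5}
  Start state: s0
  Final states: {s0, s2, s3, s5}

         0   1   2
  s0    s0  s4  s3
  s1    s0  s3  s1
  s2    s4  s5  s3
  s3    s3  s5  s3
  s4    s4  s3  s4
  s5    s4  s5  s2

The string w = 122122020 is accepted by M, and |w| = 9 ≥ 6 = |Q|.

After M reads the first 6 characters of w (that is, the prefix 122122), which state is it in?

s3

State sequence: s0 -1-> s4 -2-> s4 -2-> s4 -1-> s3 -2-> s3 -2-> s3

After reading 6 characters, M is in state s3.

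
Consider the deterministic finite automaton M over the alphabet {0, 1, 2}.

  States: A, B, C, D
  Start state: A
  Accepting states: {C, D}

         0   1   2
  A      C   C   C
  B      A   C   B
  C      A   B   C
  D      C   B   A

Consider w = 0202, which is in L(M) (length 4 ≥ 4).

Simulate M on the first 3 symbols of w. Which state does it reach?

Run of M on the first 3 characters of w = 0 2 0:
  step 0: A  (start)
  step 1: C  (read 0: A→C)
  step 2: C  (read 2: C→C)
  step 3: A  (read 0: C→A)

After reading 3 characters, M is in state A.

A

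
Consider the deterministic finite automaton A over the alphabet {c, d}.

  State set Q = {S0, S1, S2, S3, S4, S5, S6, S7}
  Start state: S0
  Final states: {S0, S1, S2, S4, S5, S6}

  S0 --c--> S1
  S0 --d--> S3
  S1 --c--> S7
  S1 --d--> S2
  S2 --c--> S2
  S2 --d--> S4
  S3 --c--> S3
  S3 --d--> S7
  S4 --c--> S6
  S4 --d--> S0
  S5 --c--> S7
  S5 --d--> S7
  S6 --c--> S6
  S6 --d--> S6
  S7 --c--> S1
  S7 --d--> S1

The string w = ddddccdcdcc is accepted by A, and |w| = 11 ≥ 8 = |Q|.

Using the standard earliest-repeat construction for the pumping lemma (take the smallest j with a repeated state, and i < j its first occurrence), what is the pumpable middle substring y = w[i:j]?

Run of A on w = d d d d c c d c d c c:
  step 0: S0  (start)
  step 1: S3  (read d: S0→S3)
  step 2: S7  (read d: S3→S7)
  step 3: S1  (read d: S7→S1)
  step 4: S2  (read d: S1→S2)
  step 5: S2  (read c: S2→S2)   ← first repeat (S2 seen earlier)
  step 6: S2  (read c: S2→S2)
  step 7: S4  (read d: S2→S4)
  step 8: S6  (read c: S4→S6)
  step 9: S6  (read d: S6→S6)
  step 10: S6  (read c: S6→S6)
  step 11: S6  (read c: S6→S6)

So i = 4, j = 5, giving x = w[0:4] = dddd, y = w[4:5] = c, z = w[5:11] = cdcdcc.
Check: |xy| = 5 ≤ 8 and |y| = 1 ≥ 1. Reading y takes A from S2 back to S2, so every xyⁱz is accepted.

c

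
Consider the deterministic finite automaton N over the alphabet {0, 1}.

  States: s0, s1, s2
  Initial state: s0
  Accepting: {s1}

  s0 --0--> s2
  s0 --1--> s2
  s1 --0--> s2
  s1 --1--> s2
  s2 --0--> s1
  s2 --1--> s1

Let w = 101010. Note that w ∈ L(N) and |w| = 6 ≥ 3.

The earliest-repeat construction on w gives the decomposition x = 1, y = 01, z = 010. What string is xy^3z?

1010101010

xy^3z = 1·01·01·01·010 = 1010101010.
Reading y = 01 takes N from s2 back to s2, so after x·y·y·y the machine is still in s2, and z then leads to the accepting state s1. Hence 1010101010 ∈ L(N).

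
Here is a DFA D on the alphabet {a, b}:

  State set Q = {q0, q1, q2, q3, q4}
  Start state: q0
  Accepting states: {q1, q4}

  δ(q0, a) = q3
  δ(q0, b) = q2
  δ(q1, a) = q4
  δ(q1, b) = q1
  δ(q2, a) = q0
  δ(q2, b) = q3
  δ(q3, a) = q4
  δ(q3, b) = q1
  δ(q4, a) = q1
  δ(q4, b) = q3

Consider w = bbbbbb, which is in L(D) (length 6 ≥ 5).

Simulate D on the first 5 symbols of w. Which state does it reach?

q1

Run of D on the first 5 characters of w = b b b b b:
  step 0: q0  (start)
  step 1: q2  (read b: q0→q2)
  step 2: q3  (read b: q2→q3)
  step 3: q1  (read b: q3→q1)
  step 4: q1  (read b: q1→q1)
  step 5: q1  (read b: q1→q1)

After reading 5 characters, D is in state q1.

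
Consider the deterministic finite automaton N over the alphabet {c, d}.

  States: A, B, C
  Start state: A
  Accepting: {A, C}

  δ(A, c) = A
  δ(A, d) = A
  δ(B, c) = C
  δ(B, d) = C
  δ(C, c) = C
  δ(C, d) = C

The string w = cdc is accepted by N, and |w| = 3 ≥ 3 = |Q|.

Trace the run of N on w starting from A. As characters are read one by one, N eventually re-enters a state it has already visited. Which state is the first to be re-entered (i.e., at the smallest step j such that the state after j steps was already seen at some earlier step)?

Run of N on w = c d c:
  step 0: A  (start)
  step 1: A  (read c: A→A)   ← first repeat (A seen earlier)
  step 2: A  (read d: A→A)
  step 3: A  (read c: A→A)

The earliest repeat is at step j = 1: N is in A, which it already visited at step i = 0.

A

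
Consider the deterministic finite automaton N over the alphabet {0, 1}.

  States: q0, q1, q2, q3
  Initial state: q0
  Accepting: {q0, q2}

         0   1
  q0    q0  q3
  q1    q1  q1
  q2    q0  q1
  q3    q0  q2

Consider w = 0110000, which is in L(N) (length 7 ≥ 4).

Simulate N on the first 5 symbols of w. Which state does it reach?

State sequence: q0 -0-> q0 -1-> q3 -1-> q2 -0-> q0 -0-> q0

After reading 5 characters, N is in state q0.
(This kind of state-tracing is the core of the pumping-lemma construction: with 4 states, pigeonhole forces a repeat within the first 4 steps.)

q0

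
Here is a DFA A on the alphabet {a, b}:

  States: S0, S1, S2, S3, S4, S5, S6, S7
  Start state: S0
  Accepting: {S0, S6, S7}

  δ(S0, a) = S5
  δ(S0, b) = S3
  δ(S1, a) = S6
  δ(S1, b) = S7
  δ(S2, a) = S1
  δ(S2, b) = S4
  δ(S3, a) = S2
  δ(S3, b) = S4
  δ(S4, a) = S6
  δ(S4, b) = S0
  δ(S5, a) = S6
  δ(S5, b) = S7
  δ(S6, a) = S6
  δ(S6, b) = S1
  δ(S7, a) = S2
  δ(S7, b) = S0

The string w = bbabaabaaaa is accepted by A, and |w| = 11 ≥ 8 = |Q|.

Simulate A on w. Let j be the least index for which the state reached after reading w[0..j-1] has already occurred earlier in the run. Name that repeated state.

State sequence: S0 -b-> S3 -b-> S4 -a-> S6 -b-> S1 -a-> S6 -a-> S6 -b-> S1 -a-> S6 -a-> S6 -a-> S6 -a-> S6
First repeat at step 5: S6 was already visited.

The earliest repeat is at step j = 5: A is in S6, which it already visited at step i = 3.
With |Q| = 8, pigeonhole forces a state repeat no later than step 8; the substring read between the first and second visits to that state can be pumped.

S6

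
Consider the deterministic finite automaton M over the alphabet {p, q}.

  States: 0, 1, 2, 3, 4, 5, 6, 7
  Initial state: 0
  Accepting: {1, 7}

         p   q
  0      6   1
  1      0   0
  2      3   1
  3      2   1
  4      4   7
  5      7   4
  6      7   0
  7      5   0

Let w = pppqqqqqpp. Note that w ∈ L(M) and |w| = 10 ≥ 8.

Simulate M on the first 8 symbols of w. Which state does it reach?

State sequence: 0 -p-> 6 -p-> 7 -p-> 5 -q-> 4 -q-> 7 -q-> 0 -q-> 1 -q-> 0

After reading 8 characters, M is in state 0.

0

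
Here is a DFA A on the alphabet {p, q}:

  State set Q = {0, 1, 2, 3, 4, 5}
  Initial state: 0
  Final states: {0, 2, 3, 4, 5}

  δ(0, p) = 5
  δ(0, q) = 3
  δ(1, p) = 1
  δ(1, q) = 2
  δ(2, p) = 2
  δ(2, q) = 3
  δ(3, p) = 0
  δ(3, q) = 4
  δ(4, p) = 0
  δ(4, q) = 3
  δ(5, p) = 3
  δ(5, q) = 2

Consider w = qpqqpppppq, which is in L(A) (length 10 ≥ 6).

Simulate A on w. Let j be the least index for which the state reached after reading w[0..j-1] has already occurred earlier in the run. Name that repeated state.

State sequence: 0 -q-> 3 -p-> 0 -q-> 3 -q-> 4 -p-> 0 -p-> 5 -p-> 3 -p-> 0 -p-> 5 -q-> 2
First repeat at step 2: 0 was already visited.

The earliest repeat is at step j = 2: A is in 0, which it already visited at step i = 0.

0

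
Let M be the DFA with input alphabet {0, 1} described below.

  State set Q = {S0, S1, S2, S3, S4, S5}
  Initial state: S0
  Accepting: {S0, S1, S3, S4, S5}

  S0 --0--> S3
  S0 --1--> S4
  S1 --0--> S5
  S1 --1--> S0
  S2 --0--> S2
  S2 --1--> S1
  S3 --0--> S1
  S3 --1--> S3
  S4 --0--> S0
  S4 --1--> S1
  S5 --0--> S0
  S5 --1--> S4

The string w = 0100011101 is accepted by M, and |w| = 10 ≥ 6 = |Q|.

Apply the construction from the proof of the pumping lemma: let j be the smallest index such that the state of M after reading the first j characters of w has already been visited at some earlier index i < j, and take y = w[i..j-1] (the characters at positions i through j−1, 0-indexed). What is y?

1

Run of M on w = 0 1 0 0 0 1 1 1 0 1:
  step 0: S0  (start)
  step 1: S3  (read 0: S0→S3)
  step 2: S3  (read 1: S3→S3)   ← first repeat (S3 seen earlier)
  step 3: S1  (read 0: S3→S1)
  step 4: S5  (read 0: S1→S5)
  step 5: S0  (read 0: S5→S0)
  step 6: S4  (read 1: S0→S4)
  step 7: S1  (read 1: S4→S1)
  step 8: S0  (read 1: S1→S0)
  step 9: S3  (read 0: S0→S3)
  step 10: S3  (read 1: S3→S3)

So i = 1, j = 2, giving x = w[0:1] = 0, y = w[1:2] = 1, z = w[2:10] = 00011101.
Check: |xy| = 2 ≤ 6 and |y| = 1 ≥ 1. Reading y takes M from S3 back to S3, so every xyⁱz is accepted.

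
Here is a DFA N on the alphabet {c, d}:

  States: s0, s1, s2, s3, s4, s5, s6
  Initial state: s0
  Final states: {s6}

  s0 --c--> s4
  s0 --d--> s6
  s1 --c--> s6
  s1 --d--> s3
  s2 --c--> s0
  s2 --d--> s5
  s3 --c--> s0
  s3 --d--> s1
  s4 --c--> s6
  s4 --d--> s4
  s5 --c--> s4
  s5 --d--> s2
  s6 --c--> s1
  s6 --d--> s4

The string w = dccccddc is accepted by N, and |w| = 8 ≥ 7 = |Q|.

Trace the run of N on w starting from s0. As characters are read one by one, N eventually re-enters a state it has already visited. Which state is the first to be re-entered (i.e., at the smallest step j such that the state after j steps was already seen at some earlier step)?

State sequence: s0 -d-> s6 -c-> s1 -c-> s6 -c-> s1 -c-> s6 -d-> s4 -d-> s4 -c-> s6
First repeat at step 3: s6 was already visited.

The earliest repeat is at step j = 3: N is in s6, which it already visited at step i = 1.

s6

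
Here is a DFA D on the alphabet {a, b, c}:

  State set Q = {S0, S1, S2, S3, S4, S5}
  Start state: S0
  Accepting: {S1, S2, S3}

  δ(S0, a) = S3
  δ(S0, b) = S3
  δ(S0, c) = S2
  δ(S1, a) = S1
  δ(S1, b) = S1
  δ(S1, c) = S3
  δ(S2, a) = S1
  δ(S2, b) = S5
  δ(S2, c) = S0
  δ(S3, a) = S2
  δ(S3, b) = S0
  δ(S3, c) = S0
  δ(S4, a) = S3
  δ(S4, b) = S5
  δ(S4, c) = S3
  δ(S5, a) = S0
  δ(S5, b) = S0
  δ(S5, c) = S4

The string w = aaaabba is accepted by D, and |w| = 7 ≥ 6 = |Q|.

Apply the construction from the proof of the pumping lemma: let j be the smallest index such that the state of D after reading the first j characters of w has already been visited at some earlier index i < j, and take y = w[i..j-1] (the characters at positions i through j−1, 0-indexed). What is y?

a

State sequence: S0 -a-> S3 -a-> S2 -a-> S1 -a-> S1 -b-> S1 -b-> S1 -a-> S1
First repeat at step 4: S1 was already visited.

So i = 3, j = 4, giving x = w[0:3] = aaa, y = w[3:4] = a, z = w[4:7] = bba.
Check: |xy| = 4 ≤ 6 and |y| = 1 ≥ 1. Reading y takes D from S1 back to S1, so every xyⁱz is accepted.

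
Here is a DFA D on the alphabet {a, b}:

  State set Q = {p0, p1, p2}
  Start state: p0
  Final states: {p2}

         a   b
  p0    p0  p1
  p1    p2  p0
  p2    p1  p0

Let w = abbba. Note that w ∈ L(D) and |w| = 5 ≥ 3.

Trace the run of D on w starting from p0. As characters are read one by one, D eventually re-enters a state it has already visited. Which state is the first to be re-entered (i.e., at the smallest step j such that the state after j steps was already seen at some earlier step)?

State sequence: p0 -a-> p0 -b-> p1 -b-> p0 -b-> p1 -a-> p2
First repeat at step 1: p0 was already visited.

The earliest repeat is at step j = 1: D is in p0, which it already visited at step i = 0.
Pumping length from the standard proof: p = 3 (the number of states). The repeated state found above gives |xy| = j ≤ 3 and |y| = j − i ≥ 1.

p0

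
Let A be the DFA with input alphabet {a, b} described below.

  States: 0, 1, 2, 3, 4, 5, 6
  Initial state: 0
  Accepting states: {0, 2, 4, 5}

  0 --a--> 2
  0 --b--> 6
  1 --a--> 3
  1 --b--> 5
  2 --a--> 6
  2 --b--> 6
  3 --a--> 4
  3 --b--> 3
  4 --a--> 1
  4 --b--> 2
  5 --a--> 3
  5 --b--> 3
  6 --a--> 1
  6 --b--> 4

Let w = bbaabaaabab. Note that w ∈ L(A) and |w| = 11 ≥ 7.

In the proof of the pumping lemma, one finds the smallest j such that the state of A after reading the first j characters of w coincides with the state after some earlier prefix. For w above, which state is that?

State sequence: 0 -b-> 6 -b-> 4 -a-> 1 -a-> 3 -b-> 3 -a-> 4 -a-> 1 -a-> 3 -b-> 3 -a-> 4 -b-> 2
First repeat at step 5: 3 was already visited.

The earliest repeat is at step j = 5: A is in 3, which it already visited at step i = 4.

3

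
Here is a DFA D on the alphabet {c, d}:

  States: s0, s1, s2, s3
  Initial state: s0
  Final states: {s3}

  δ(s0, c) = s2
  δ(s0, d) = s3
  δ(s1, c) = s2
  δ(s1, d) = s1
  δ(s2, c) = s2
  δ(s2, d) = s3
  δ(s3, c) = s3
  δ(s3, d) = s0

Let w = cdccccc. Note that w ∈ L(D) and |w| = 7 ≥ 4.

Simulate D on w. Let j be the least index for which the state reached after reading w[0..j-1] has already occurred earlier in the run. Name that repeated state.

s3

Run of D on w = c d c c c c c:
  step 0: s0  (start)
  step 1: s2  (read c: s0→s2)
  step 2: s3  (read d: s2→s3)
  step 3: s3  (read c: s3→s3)   ← first repeat (s3 seen earlier)
  step 4: s3  (read c: s3→s3)
  step 5: s3  (read c: s3→s3)
  step 6: s3  (read c: s3→s3)
  step 7: s3  (read c: s3→s3)

The earliest repeat is at step j = 3: D is in s3, which it already visited at step i = 2.
Pumping length from the standard proof: p = 4 (the number of states). The repeated state found above gives |xy| = j ≤ 4 and |y| = j − i ≥ 1.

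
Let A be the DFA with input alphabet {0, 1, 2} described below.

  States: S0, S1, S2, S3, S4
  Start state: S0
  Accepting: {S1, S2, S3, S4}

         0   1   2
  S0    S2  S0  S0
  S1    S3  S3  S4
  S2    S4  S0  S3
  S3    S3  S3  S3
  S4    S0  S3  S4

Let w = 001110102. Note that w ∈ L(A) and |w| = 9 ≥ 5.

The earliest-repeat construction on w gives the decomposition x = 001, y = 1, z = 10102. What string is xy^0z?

xy⁰z = xz = 001·10102 = 00110102.
Reading y = 1 takes A from S3 back to S3, so after x the machine is still in S3, and z then leads to the accepting state S3. Hence 00110102 ∈ L(A).

00110102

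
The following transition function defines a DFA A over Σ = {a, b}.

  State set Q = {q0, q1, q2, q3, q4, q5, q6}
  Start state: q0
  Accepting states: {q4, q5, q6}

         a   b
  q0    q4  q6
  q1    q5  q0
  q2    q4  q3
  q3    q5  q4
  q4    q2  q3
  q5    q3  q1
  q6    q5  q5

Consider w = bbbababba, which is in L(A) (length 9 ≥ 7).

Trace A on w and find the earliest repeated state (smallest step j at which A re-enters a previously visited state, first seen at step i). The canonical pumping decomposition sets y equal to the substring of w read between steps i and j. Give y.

ba

State sequence: q0 -b-> q6 -b-> q5 -b-> q1 -a-> q5 -b-> q1 -a-> q5 -b-> q1 -b-> q0 -a-> q4
First repeat at step 4: q5 was already visited.

So i = 2, j = 4, giving x = w[0:2] = bb, y = w[2:4] = ba, z = w[4:9] = babba.
Check: |xy| = 4 ≤ 7 and |y| = 2 ≥ 1. Reading y takes A from q5 back to q5, so every xyⁱz is accepted.
Pumping length from the standard proof: p = 7 (the number of states). The repeated state found above gives |xy| = j ≤ 7 and |y| = j − i ≥ 1.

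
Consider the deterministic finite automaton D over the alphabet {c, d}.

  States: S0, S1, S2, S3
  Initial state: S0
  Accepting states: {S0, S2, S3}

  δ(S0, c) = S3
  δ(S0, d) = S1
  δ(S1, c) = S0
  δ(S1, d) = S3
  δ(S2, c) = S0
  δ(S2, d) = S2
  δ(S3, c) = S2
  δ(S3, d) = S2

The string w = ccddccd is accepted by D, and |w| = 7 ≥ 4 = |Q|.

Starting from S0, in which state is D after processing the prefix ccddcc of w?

State sequence: S0 -c-> S3 -c-> S2 -d-> S2 -d-> S2 -c-> S0 -c-> S3

After reading 6 characters, D is in state S3.

S3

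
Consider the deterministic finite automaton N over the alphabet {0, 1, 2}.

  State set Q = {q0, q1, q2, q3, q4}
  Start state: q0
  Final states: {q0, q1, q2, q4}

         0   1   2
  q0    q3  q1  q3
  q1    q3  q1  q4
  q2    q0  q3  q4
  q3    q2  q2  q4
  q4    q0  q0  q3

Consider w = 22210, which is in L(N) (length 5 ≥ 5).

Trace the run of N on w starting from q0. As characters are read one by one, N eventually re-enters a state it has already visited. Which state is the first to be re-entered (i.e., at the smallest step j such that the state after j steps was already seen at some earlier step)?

q3

Run of N on w = 2 2 2 1 0:
  step 0: q0  (start)
  step 1: q3  (read 2: q0→q3)
  step 2: q4  (read 2: q3→q4)
  step 3: q3  (read 2: q4→q3)   ← first repeat (q3 seen earlier)
  step 4: q2  (read 1: q3→q2)
  step 5: q0  (read 0: q2→q0)

The earliest repeat is at step j = 3: N is in q3, which it already visited at step i = 1.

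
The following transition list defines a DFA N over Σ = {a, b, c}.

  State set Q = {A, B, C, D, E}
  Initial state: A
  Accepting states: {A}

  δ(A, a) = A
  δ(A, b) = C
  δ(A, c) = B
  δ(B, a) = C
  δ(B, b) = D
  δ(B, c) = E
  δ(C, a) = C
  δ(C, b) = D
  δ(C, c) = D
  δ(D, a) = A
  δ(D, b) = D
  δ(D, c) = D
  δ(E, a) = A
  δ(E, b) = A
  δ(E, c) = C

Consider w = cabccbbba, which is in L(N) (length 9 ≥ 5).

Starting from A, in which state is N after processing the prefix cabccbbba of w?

Run of N on the first 9 characters of w = c a b c c b b b a:
  step 0: A  (start)
  step 1: B  (read c: A→B)
  step 2: C  (read a: B→C)
  step 3: D  (read b: C→D)
  step 4: D  (read c: D→D)
  step 5: D  (read c: D→D)
  step 6: D  (read b: D→D)
  step 7: D  (read b: D→D)
  step 8: D  (read b: D→D)
  step 9: A  (read a: D→A)

After reading 9 characters, N is in state A.

A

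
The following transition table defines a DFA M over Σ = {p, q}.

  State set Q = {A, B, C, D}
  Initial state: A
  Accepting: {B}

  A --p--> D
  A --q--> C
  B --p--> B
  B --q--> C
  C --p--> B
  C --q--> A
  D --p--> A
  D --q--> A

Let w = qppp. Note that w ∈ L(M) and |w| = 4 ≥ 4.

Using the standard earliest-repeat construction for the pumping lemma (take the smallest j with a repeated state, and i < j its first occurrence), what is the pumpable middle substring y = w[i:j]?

State sequence: A -q-> C -p-> B -p-> B -p-> B
First repeat at step 3: B was already visited.

So i = 2, j = 3, giving x = w[0:2] = qp, y = w[2:3] = p, z = w[3:4] = p.
Check: |xy| = 3 ≤ 4 and |y| = 1 ≥ 1. Reading y takes M from B back to B, so every xyⁱz is accepted.
The DFA has 4 states, so the proof of the pumping lemma guarantees a repeated state among the first 4+1 visited; the segment between the two visits is the pumpable y.

p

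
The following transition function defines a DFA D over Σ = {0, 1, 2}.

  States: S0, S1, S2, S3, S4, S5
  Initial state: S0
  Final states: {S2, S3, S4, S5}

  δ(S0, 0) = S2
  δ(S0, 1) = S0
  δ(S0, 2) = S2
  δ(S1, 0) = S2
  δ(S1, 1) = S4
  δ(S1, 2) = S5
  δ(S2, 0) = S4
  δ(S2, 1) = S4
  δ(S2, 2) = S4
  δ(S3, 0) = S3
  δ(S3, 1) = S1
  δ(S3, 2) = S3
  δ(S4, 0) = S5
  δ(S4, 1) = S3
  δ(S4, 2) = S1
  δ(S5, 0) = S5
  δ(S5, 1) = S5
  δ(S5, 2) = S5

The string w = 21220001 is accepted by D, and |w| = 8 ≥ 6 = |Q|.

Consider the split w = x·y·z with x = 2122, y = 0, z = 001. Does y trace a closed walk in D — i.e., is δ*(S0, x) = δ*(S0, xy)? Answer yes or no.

State sequence: S0 -2-> S2 -1-> S4 -2-> S1 -2-> S5 -0-> S5

After x (step 4): S5. After xy (step 5): S5.
They match, so y = 0 drives D around a cycle from S5 back to itself; pumping y any number of times keeps D in S5 before reading z, and xyⁱz ∈ L(D) for every i ≥ 0.

yes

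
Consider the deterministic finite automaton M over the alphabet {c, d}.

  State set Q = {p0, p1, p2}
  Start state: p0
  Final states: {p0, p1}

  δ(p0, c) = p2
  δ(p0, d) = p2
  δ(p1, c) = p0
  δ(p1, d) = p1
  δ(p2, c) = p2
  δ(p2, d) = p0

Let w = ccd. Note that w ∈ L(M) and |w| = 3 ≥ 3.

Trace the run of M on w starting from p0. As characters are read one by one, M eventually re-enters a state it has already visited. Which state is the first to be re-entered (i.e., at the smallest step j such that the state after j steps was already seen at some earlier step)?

Run of M on w = c c d:
  step 0: p0  (start)
  step 1: p2  (read c: p0→p2)
  step 2: p2  (read c: p2→p2)   ← first repeat (p2 seen earlier)
  step 3: p0  (read d: p2→p0)

The earliest repeat is at step j = 2: M is in p2, which it already visited at step i = 1.

p2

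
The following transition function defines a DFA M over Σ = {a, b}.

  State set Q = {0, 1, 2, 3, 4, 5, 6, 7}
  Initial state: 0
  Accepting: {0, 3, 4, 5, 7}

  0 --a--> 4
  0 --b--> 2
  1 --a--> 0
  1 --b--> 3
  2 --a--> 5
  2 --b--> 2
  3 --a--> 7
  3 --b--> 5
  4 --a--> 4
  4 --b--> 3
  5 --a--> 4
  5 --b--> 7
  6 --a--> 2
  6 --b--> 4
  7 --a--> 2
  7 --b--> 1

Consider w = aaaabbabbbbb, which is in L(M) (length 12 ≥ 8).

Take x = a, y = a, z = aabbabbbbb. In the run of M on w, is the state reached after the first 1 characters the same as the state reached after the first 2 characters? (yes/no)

yes

Run of M on the first 2 characters of w = a a:
  step 0: 0  (start)
  step 1: 4  (read a: 0→4)
  step 2: 4  (read a: 4→4)

After x (step 1): 4. After xy (step 2): 4.
They match, so y = a drives M around a cycle from 4 back to itself; pumping y any number of times keeps M in 4 before reading z, and xyⁱz ∈ L(M) for every i ≥ 0.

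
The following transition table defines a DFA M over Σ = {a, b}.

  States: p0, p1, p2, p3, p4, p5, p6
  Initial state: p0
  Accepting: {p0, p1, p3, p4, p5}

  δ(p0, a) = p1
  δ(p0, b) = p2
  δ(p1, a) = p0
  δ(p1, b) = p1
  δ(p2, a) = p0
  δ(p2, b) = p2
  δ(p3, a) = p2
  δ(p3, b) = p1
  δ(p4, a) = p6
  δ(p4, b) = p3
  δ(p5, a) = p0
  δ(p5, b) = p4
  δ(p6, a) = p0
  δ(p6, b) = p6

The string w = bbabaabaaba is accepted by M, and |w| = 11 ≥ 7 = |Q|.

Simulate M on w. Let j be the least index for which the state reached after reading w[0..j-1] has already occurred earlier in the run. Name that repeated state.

p2

Run of M on w = b b a b a a b a a b a:
  step 0: p0  (start)
  step 1: p2  (read b: p0→p2)
  step 2: p2  (read b: p2→p2)   ← first repeat (p2 seen earlier)
  step 3: p0  (read a: p2→p0)
  step 4: p2  (read b: p0→p2)
  step 5: p0  (read a: p2→p0)
  step 6: p1  (read a: p0→p1)
  step 7: p1  (read b: p1→p1)
  step 8: p0  (read a: p1→p0)
  step 9: p1  (read a: p0→p1)
  step 10: p1  (read b: p1→p1)
  step 11: p0  (read a: p1→p0)

The earliest repeat is at step j = 2: M is in p2, which it already visited at step i = 1.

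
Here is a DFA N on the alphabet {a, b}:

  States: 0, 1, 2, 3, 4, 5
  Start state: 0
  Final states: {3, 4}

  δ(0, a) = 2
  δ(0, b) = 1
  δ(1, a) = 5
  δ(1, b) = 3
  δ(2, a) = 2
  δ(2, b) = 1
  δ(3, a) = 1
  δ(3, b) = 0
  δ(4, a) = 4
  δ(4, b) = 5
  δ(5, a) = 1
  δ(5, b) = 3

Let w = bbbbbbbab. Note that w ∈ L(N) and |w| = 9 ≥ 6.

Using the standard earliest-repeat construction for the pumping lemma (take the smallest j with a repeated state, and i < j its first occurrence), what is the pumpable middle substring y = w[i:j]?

bbb

Run of N on w = b b b b b b b a b:
  step 0: 0  (start)
  step 1: 1  (read b: 0→1)
  step 2: 3  (read b: 1→3)
  step 3: 0  (read b: 3→0)   ← first repeat (0 seen earlier)
  step 4: 1  (read b: 0→1)
  step 5: 3  (read b: 1→3)
  step 6: 0  (read b: 3→0)
  step 7: 1  (read b: 0→1)
  step 8: 5  (read a: 1→5)
  step 9: 3  (read b: 5→3)

So i = 0, j = 3, giving x = w[0:0] = ε, y = w[0:3] = bbb, z = w[3:9] = bbbbab.
Check: |xy| = 3 ≤ 6 and |y| = 3 ≥ 1. Reading y takes N from 0 back to 0, so every xyⁱz is accepted.
Since N has 6 states, any run of length ≥ 6 visits 6+1 states, so by pigeonhole some state repeats within the first 6 steps — that repeat gives the pumpable loop.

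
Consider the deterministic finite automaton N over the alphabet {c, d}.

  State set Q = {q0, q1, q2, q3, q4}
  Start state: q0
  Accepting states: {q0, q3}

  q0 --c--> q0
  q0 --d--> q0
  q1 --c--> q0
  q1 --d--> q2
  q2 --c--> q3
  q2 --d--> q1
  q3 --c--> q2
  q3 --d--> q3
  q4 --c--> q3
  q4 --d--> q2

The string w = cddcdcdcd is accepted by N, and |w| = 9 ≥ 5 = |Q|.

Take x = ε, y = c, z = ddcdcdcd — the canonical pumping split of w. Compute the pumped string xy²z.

ccddcdcdcd

xy^2z = ε·c·c·ddcdcdcd = ccddcdcdcd.
Reading y = c takes N from q0 back to q0, so after x·y·y the machine is still in q0, and z then leads to the accepting state q0. Hence ccddcdcdcd ∈ L(N).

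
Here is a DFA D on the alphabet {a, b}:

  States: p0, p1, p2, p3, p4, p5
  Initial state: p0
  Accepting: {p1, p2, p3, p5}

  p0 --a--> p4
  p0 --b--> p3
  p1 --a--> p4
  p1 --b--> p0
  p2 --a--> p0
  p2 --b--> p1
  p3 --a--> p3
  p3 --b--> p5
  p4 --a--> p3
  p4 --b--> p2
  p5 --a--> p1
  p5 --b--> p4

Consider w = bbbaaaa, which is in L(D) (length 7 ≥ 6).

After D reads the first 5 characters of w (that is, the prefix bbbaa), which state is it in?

p3

State sequence: p0 -b-> p3 -b-> p5 -b-> p4 -a-> p3 -a-> p3

After reading 5 characters, D is in state p3.
(This kind of state-tracing is the core of the pumping-lemma construction: with 6 states, pigeonhole forces a repeat within the first 6 steps.)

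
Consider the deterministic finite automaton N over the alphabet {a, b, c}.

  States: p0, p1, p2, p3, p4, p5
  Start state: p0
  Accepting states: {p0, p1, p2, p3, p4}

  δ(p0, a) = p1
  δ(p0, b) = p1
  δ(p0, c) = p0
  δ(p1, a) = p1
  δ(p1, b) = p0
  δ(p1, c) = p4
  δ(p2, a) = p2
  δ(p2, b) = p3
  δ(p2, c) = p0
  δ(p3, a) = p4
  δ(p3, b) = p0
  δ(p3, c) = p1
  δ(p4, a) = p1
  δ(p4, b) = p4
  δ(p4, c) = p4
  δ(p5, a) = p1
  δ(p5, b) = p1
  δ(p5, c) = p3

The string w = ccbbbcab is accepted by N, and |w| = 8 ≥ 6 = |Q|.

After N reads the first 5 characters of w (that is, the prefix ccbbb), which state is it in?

p1

Run of N on the first 5 characters of w = c c b b b:
  step 0: p0  (start)
  step 1: p0  (read c: p0→p0)
  step 2: p0  (read c: p0→p0)
  step 3: p1  (read b: p0→p1)
  step 4: p0  (read b: p1→p0)
  step 5: p1  (read b: p0→p1)

After reading 5 characters, N is in state p1.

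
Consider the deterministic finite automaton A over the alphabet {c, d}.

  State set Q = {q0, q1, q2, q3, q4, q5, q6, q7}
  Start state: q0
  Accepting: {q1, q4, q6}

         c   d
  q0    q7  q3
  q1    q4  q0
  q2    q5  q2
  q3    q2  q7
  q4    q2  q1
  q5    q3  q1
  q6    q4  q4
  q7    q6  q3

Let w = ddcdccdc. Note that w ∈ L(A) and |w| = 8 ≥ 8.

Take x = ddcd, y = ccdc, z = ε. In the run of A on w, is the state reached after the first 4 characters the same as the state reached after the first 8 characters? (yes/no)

Run of A on the first 8 characters of w = d d c d c c d c:
  step 0: q0  (start)
  step 1: q3  (read d: q0→q3)
  step 2: q7  (read d: q3→q7)
  step 3: q6  (read c: q7→q6)
  step 4: q4  (read d: q6→q4)
  step 5: q2  (read c: q4→q2)
  step 6: q5  (read c: q2→q5)
  step 7: q1  (read d: q5→q1)
  step 8: q4  (read c: q1→q4)

After x (step 4): q4. After xy (step 8): q4.
They match, so y = ccdc drives A around a cycle from q4 back to itself; pumping y any number of times keeps A in q4 before reading z, and xyⁱz ∈ L(A) for every i ≥ 0.

yes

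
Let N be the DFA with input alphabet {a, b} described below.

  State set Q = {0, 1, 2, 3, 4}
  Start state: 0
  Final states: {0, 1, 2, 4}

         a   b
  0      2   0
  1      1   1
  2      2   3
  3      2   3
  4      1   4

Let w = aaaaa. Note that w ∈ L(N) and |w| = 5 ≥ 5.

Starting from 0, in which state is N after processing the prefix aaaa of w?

2

Run of N on the first 4 characters of w = a a a a:
  step 0: 0  (start)
  step 1: 2  (read a: 0→2)
  step 2: 2  (read a: 2→2)
  step 3: 2  (read a: 2→2)
  step 4: 2  (read a: 2→2)

After reading 4 characters, N is in state 2.
(This kind of state-tracing is the core of the pumping-lemma construction: with 5 states, pigeonhole forces a repeat within the first 5 steps.)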